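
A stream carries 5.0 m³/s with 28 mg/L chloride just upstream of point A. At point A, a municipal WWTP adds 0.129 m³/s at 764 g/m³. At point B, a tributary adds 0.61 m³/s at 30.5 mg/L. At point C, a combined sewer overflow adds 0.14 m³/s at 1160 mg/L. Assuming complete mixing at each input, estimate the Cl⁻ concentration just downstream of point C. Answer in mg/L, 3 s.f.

71.4 mg/L

After input A: C = (5·28 + 0.129·764) / 5.129 = 46.51 mg/L.
After input B: C = (5.129·46.51 + 0.61·30.5) / 5.739 = 44.81 mg/L.
After input C: C = (5.739·44.81 + 0.14·1160) / 5.879 = 71.37 mg/L.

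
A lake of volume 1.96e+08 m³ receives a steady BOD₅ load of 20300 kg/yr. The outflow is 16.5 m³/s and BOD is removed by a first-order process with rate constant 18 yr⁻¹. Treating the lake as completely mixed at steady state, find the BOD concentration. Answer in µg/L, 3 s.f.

Outflow Q = 16.5 m³/s × 3.156e+07 s/yr = 5.207e+08 m³/yr.
Steady-state CSTR mass balance: W = Q·C + k·V·C, so C = W/(Q + kV).
Q + kV = 5.207e+08 + 18·1.96e+08 = 4.049e+09 m³/yr.
C = 20300/4.049e+09 = 5.014e-06 kg/m³ = 0.005014 mg/L = 5.014 µg/L.

5.01 µg/L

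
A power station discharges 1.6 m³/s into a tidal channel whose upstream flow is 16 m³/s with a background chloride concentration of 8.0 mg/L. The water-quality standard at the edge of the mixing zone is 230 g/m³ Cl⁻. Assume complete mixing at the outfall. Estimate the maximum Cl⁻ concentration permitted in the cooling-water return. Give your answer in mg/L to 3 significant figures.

Mass balance: 230·17.6 = 1.6·Cₑ + 16·8.
Cₑ = (4048 − 128) / 1.6 = 2450 mg/L.

2450 mg/L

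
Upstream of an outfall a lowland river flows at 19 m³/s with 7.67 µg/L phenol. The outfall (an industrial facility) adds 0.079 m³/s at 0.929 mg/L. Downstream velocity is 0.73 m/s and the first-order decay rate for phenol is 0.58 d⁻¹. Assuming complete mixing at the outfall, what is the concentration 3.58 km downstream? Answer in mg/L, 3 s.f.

7.67 µg/L = 0.00767 mg/L.
After complete mixing, C₀ = (0.079·0.929 + 19·0.00767) / 19.08 = 0.01148 mg/L.
Travel time t = 3580 m / 0.73 m/s = 4904 s = 0.05676 d.
C = 0.01148·exp(−0.58·0.05676) = 0.01148·0.9676 = 0.01111 mg/L.

0.0111 mg/L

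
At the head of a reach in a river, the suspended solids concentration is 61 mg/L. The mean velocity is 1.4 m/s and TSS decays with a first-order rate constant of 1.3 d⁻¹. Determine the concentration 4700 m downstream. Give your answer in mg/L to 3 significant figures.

58.0 mg/L

Travel time t = 4700 m / 1.4 m/s = 4700/1.4 = 3357 s = 0.03886 d.
First-order decay: C = 61·exp(−1.3·0.03886) = 61·0.9507 = 58 mg/L.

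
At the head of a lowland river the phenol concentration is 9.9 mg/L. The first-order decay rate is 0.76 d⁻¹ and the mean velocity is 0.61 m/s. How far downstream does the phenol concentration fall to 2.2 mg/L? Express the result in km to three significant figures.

From C = C₀·e^(−kt), t = ln(C₀/C)/k = ln(9.9/2.2)/0.76 = 1.504/0.76 = 1.979 d.
Distance = v·t = 0.61 m/s × 1.71e+05 s = 1.043e+05 m = 104.3 km.

104 km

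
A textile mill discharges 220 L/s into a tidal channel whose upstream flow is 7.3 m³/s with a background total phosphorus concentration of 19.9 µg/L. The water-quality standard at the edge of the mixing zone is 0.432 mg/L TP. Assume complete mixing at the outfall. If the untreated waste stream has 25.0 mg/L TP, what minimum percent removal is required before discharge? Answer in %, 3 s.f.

43.6 %

220 L/s = 0.22 m³/s.
19.9 µg/L = 0.0199 mg/L.
Mass balance: 0.432·7.52 = 0.22·Cₑ + 7.3·0.0199.
Cₑ = (3.249 − 0.1453) / 0.22 = 14.11 mg/L.
Required removal = 1 − 14.11/25.0 = 43.58 %.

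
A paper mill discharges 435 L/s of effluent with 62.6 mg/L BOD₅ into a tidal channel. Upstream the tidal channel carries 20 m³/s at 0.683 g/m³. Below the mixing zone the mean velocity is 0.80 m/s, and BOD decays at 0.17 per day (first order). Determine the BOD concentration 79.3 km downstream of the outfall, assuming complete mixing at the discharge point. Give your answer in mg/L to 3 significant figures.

1.65 mg/L

435 L/s = 0.435 m³/s.
After complete mixing, C₀ = (0.435·62.6 + 20·0.683) / 20.43 = 2.001 mg/L.
Travel time t = 7.93e+04 m / 0.80 m/s = 9.912e+04 s = 1.147 d.
C = 2.001·exp(−0.17·1.147) = 2.001·0.8228 = 1.646 mg/L.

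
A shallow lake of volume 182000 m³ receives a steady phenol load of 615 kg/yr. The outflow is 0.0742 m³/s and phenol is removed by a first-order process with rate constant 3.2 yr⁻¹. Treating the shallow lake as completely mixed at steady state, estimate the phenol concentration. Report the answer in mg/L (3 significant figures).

0.210 mg/L

Outflow Q = 0.0742 m³/s × 3.156e+07 s/yr = 2.342e+06 m³/yr.
Steady-state CSTR mass balance: W = Q·C + k·V·C, so C = W/(Q + kV).
Q + kV = 2.342e+06 + 3.2·182000 = 2.924e+06 m³/yr.
C = 615/2.924e+06 = 0.0002103 kg/m³ = 0.2103 mg/L.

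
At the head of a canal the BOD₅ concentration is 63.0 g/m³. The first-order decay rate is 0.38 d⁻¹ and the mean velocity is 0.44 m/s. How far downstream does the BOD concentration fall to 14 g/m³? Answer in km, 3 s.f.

150 km

From C = C₀·e^(−kt), t = ln(C₀/C)/k = ln(63.0/14)/0.38 = 1.504/0.38 = 3.958 d.
Distance = v·t = 0.44 m/s × 3.42e+05 s = 1.505e+05 m = 150.5 km.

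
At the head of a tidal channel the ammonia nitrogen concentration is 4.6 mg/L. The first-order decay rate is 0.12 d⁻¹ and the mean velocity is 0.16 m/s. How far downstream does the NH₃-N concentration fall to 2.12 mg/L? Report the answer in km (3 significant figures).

89.2 km

From C = C₀·e^(−kt), t = ln(C₀/C)/k = ln(4.6/2.12)/0.12 = 0.7746/0.12 = 6.455 d.
Distance = v·t = 0.16 m/s × 5.577e+05 s = 8.924e+04 m = 89.24 km.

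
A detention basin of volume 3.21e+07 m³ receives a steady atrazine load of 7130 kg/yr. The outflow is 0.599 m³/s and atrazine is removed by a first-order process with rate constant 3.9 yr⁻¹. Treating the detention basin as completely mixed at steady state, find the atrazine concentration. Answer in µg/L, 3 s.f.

Outflow Q = 0.599 m³/s × 3.156e+07 s/yr = 1.89e+07 m³/yr.
Steady-state CSTR mass balance: W = Q·C + k·V·C, so C = W/(Q + kV).
Q + kV = 1.89e+07 + 3.9·3.21e+07 = 1.441e+08 m³/yr.
C = 7130/1.441e+08 = 4.948e-05 kg/m³ = 0.04948 mg/L = 49.48 µg/L.

49.5 µg/L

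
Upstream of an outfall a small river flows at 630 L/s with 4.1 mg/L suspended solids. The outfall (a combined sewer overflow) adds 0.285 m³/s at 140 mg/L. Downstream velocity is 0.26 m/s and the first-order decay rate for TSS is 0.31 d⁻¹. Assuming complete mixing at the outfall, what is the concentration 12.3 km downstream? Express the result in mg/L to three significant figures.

630 L/s = 0.63 m³/s.
After complete mixing, C₀ = (0.285·140 + 0.63·4.1) / 0.915 = 46.43 mg/L.
Travel time t = 1.23e+04 m / 0.26 m/s = 4.731e+04 s = 0.5475 d.
C = 46.43·exp(−0.31·0.5475) = 46.43·0.8439 = 39.18 mg/L.

39.2 mg/L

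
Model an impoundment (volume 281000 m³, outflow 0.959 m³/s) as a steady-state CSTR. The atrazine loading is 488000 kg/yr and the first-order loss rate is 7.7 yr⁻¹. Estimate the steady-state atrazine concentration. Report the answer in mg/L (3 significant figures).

Outflow Q = 0.959 m³/s × 3.156e+07 s/yr = 3.026e+07 m³/yr.
Steady-state CSTR mass balance: W = Q·C + k·V·C, so C = W/(Q + kV).
Q + kV = 3.026e+07 + 7.7·281000 = 3.243e+07 m³/yr.
C = 488000/3.243e+07 = 0.01505 kg/m³ = 15.05 mg/L.

15.0 mg/L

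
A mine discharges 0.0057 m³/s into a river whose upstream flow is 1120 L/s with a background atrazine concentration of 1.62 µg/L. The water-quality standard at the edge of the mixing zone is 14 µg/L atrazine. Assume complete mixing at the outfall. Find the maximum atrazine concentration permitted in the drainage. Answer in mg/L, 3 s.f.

1120 L/s = 1.12 m³/s.
1.62 µg/L = 0.00162 mg/L.
14 µg/L = 0.014 mg/L.
Mass balance: 0.014·1.126 = 0.0057·Cₑ + 1.12·0.00162.
Cₑ = (0.01576 − 0.001814) / 0.0057 = 2.447 mg/L.

2.45 mg/L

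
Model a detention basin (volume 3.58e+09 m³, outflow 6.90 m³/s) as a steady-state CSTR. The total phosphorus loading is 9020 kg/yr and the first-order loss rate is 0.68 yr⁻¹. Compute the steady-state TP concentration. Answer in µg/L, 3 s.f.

3.40 µg/L

Outflow Q = 6.90 m³/s × 3.156e+07 s/yr = 2.177e+08 m³/yr.
Steady-state CSTR mass balance: W = Q·C + k·V·C, so C = W/(Q + kV).
Q + kV = 2.177e+08 + 0.68·3.58e+09 = 2.652e+09 m³/yr.
C = 9020/2.652e+09 = 3.401e-06 kg/m³ = 0.003401 mg/L = 3.401 µg/L.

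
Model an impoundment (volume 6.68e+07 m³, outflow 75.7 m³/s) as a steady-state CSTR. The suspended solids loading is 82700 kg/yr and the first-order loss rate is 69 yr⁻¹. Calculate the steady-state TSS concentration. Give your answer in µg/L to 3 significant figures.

Outflow Q = 75.7 m³/s × 3.156e+07 s/yr = 2.389e+09 m³/yr.
Steady-state CSTR mass balance: W = Q·C + k·V·C, so C = W/(Q + kV).
Q + kV = 2.389e+09 + 69·6.68e+07 = 6.998e+09 m³/yr.
C = 82700/6.998e+09 = 1.182e-05 kg/m³ = 0.01182 mg/L = 11.82 µg/L.

11.8 µg/L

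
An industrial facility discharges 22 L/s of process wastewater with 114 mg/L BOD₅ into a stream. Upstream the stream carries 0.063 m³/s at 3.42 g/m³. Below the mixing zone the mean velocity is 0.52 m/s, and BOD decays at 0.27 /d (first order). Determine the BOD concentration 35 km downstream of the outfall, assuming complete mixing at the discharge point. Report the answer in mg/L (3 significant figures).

26.0 mg/L

22 L/s = 0.022 m³/s.
After complete mixing, C₀ = (0.022·114 + 0.063·3.42) / 0.085 = 32.04 mg/L.
Travel time t = 3.5e+04 m / 0.52 m/s = 6.731e+04 s = 0.779 d.
C = 32.04·exp(−0.27·0.779) = 32.04·0.8103 = 25.96 mg/L.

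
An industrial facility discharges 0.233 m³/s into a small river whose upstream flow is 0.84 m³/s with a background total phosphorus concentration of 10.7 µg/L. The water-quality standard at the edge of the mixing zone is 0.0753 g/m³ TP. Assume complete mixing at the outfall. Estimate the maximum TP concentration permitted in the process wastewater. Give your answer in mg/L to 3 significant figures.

0.308 mg/L

10.7 µg/L = 0.0107 mg/L.
Mass balance: 0.0753·1.073 = 0.233·Cₑ + 0.84·0.0107.
Cₑ = (0.0808 − 0.008988) / 0.233 = 0.3082 mg/L.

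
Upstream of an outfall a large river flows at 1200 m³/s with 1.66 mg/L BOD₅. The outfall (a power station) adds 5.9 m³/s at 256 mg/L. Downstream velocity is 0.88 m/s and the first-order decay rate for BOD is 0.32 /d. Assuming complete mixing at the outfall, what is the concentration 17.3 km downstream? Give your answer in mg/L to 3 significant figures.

After complete mixing, C₀ = (5.9·256 + 1200·1.66) / 1206 = 2.904 mg/L.
Travel time t = 1.73e+04 m / 0.88 m/s = 1.966e+04 s = 0.2275 d.
C = 2.904·exp(−0.32·0.2275) = 2.904·0.9298 = 2.7 mg/L.

2.70 mg/L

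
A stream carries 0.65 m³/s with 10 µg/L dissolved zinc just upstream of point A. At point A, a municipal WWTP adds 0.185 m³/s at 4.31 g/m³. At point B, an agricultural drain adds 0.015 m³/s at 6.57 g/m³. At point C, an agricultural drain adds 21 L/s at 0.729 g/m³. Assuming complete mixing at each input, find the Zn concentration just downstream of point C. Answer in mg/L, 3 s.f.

1.05 mg/L

10 µg/L = 0.01 mg/L.
After input A: C = (0.65·0.01 + 0.185·4.31) / 0.835 = 0.9627 mg/L.
After input B: C = (0.835·0.9627 + 0.015·6.57) / 0.85 = 1.062 mg/L.
21 L/s = 0.021 m³/s.
After input C: C = (0.85·1.062 + 0.021·0.729) / 0.871 = 1.054 mg/L.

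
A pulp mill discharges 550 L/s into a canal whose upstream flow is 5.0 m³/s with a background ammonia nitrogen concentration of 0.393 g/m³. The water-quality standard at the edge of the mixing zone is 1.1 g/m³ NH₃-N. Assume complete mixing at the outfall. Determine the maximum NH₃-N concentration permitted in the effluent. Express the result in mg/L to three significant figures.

550 L/s = 0.55 m³/s.
Mass balance: 1.1·5.55 = 0.55·Cₑ + 5·0.393.
Cₑ = (6.105 − 1.965) / 0.55 = 7.527 mg/L.

7.53 mg/L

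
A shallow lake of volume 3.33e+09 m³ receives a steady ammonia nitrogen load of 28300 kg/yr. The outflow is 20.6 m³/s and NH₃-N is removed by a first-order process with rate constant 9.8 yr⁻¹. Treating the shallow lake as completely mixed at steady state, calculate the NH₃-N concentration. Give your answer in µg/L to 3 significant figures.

0.850 µg/L

Outflow Q = 20.6 m³/s × 3.156e+07 s/yr = 6.501e+08 m³/yr.
Steady-state CSTR mass balance: W = Q·C + k·V·C, so C = W/(Q + kV).
Q + kV = 6.501e+08 + 9.8·3.33e+09 = 3.328e+10 m³/yr.
C = 28300/3.328e+10 = 8.503e-07 kg/m³ = 0.0008503 mg/L = 0.8503 µg/L.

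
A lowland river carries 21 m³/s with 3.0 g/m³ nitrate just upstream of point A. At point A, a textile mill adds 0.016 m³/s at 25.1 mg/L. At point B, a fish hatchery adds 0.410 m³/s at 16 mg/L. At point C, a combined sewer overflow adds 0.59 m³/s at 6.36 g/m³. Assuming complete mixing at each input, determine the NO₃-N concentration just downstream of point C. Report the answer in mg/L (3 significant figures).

After input A: C = (21·3 + 0.016·25.1) / 21.02 = 3.017 mg/L.
After input B: C = (21.02·3.017 + 0.41·16) / 21.43 = 3.265 mg/L.
After input C: C = (21.43·3.265 + 0.59·6.36) / 22.02 = 3.348 mg/L.

3.35 mg/L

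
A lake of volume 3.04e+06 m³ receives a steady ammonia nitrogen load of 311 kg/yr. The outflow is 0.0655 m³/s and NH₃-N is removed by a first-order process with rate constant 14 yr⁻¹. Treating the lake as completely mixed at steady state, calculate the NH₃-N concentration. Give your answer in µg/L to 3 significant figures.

Outflow Q = 0.0655 m³/s × 3.156e+07 s/yr = 2.067e+06 m³/yr.
Steady-state CSTR mass balance: W = Q·C + k·V·C, so C = W/(Q + kV).
Q + kV = 2.067e+06 + 14·3.04e+06 = 4.463e+07 m³/yr.
C = 311/4.463e+07 = 6.969e-06 kg/m³ = 0.006969 mg/L = 6.969 µg/L.

6.97 µg/L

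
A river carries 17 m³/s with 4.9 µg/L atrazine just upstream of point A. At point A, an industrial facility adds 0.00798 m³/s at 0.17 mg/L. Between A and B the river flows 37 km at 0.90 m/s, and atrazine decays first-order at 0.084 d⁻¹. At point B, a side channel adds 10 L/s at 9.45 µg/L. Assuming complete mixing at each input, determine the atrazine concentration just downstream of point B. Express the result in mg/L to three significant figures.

0.00479 mg/L

4.9 µg/L = 0.0049 mg/L.
After input A: C = (17·0.0049 + 0.00798·0.17) / 17.01 = 0.004977 mg/L.
Over the 37 km reach to input B (t = 4.111e+04 s = 0.4758 d), decay gives C = 0.004977·exp(−0.084·0.4758) = 0.004782 mg/L.
10 L/s = 0.01 m³/s.
9.45 µg/L = 0.00945 mg/L.
After input B: C = (17.01·0.004782 + 0.01·0.00945) / 17.02 = 0.004785 mg/L.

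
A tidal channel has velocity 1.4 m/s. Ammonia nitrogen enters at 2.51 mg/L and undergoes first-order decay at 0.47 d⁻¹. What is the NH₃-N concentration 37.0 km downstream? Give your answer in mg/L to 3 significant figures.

Travel time t = 37.0 km / 1.4 m/s = 3.7e+04/1.4 = 2.643e+04 s = 0.3059 d.
First-order decay: C = 2.51·exp(−0.47·0.3059) = 2.51·0.8661 = 2.174 mg/L.

2.17 mg/L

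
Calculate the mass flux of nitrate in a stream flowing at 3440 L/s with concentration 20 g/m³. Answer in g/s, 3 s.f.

3440 L/s = 3.44 m³/s.
Mass flux = Q·C = 3.44 m³/s × 20 g/m³ = 68.8 g/s.

68.8 g/s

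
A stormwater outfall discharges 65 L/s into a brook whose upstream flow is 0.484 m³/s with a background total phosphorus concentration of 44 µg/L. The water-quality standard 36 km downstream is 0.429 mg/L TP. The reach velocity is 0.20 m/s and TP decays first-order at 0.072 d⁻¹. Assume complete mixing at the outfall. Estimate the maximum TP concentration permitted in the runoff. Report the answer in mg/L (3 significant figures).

3.88 mg/L

65 L/s = 0.065 m³/s.
44 µg/L = 0.044 mg/L.
Travel time to the compliance point: t = 3.6e+04/0.20 = 1.8e+05 s = 2.083 d; decay factor exp(−0.072·2.083) = 0.8607.
So the concentration just after mixing may be at most 0.429/0.8607 = 0.4984 mg/L.
Mass balance: 0.4984·0.549 = 0.065·Cₑ + 0.484·0.044.
Cₑ = (0.2736 − 0.0213) / 0.065 = 3.882 mg/L.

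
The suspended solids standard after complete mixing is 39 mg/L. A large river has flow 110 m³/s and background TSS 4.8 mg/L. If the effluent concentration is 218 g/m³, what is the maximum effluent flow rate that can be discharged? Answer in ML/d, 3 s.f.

Mass balance at complete mixing: C_std·(Q_w + Q_r) = Q_w·C_e + Q_r·C_b.
Rearranging, Q_w = Q_r·(C_std − C_b)/(C_e − C_std) = 110·(39 − 4.8) / (218 − 39) = 21.02 m³/s.
= 1816 ML/d.

1820 ML/d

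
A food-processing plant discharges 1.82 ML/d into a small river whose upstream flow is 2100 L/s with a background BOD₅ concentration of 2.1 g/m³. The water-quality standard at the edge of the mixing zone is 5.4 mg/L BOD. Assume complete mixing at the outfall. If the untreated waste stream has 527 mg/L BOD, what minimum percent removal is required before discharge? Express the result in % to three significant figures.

1.82 ML/d = 0.02106 m³/s.
2100 L/s = 2.1 m³/s.
Mass balance: 5.4·2.121 = 0.02106·Cₑ + 2.1·2.1.
Cₑ = (11.45 − 4.41) / 0.02106 = 334.4 mg/L.
Required removal = 1 − 334.4/527 = 36.55 %.

36.5 %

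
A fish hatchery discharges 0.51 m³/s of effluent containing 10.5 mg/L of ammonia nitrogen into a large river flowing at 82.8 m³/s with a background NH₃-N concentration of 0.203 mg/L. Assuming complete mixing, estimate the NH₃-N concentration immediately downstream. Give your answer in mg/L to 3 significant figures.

0.266 mg/L

Flow-weighted mixing gives C = (0.51·10.5 + 82.8·0.203) / (0.51 + 82.8) = 22.16/83.31 = 0.266 mg/L.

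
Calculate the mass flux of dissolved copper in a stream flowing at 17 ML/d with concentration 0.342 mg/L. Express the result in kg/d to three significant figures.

17 ML/d = 0.1968 m³/s.
Mass flux = Q·C = 0.1968 m³/s × 0.342 g/m³ = 0.06729 g/s.
= 0.06729 g/s × 86.4 = 5.814 kg/d.

5.81 kg/d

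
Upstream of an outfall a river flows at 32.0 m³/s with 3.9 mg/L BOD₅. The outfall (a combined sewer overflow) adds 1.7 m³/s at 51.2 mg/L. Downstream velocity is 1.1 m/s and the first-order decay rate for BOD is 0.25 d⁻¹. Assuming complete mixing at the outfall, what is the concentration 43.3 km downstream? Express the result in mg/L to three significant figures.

After complete mixing, C₀ = (1.7·51.2 + 32·3.9) / 33.7 = 6.286 mg/L.
Travel time t = 4.33e+04 m / 1.1 m/s = 3.936e+04 s = 0.4556 d.
C = 6.286·exp(−0.25·0.4556) = 6.286·0.8923 = 5.609 mg/L.

5.61 mg/L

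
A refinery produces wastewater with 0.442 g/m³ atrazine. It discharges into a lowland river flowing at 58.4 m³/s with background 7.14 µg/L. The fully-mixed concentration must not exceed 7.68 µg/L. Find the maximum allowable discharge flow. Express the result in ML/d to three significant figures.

7.14 µg/L = 0.00714 mg/L.
7.68 µg/L = 0.00768 mg/L.
Mass balance at complete mixing: C_std·(Q_w + Q_r) = Q_w·C_e + Q_r·C_b.
Rearranging, Q_w = Q_r·(C_std − C_b)/(C_e − C_std) = 58.4·(0.00768 − 0.00714) / (0.442 − 0.00768) = 0.07261 m³/s.
= 6.274 ML/d.

6.27 ML/d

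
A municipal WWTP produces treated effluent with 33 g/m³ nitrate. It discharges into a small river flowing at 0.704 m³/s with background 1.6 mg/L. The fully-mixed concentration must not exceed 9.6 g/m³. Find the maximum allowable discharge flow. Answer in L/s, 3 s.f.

Mass balance at complete mixing: C_std·(Q_w + Q_r) = Q_w·C_e + Q_r·C_b.
Rearranging, Q_w = Q_r·(C_std − C_b)/(C_e − C_std) = 0.704·(9.6 − 1.6) / (33 − 9.6) = 0.2407 m³/s.
= 240.7 L/s.

241 L/s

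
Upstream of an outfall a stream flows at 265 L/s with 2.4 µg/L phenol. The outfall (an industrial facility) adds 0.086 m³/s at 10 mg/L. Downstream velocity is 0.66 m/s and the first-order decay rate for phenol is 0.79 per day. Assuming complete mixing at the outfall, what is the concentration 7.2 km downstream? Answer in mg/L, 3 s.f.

2.22 mg/L

265 L/s = 0.265 m³/s.
2.4 µg/L = 0.0024 mg/L.
After complete mixing, C₀ = (0.086·10 + 0.265·0.0024) / 0.351 = 2.452 mg/L.
Travel time t = 7200 m / 0.66 m/s = 1.091e+04 s = 0.1263 d.
C = 2.452·exp(−0.79·0.1263) = 2.452·0.9051 = 2.219 mg/L.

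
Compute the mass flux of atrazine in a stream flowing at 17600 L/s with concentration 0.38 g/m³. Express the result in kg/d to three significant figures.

17600 L/s = 17.6 m³/s.
Mass flux = Q·C = 17.6 m³/s × 0.38 g/m³ = 6.688 g/s.
= 6.688 g/s × 86.4 = 577.8 kg/d.

578 kg/d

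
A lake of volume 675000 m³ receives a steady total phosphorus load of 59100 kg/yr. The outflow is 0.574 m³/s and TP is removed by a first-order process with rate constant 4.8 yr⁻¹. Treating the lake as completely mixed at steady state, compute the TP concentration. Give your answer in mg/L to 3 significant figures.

Outflow Q = 0.574 m³/s × 3.156e+07 s/yr = 1.811e+07 m³/yr.
Steady-state CSTR mass balance: W = Q·C + k·V·C, so C = W/(Q + kV).
Q + kV = 1.811e+07 + 4.8·675000 = 2.135e+07 m³/yr.
C = 59100/2.135e+07 = 0.002768 kg/m³ = 2.768 mg/L.

2.77 mg/L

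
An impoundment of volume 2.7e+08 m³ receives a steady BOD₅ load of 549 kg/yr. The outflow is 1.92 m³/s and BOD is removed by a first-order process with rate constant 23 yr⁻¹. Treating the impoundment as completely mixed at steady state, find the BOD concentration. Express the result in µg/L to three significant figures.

0.0876 µg/L

Outflow Q = 1.92 m³/s × 3.156e+07 s/yr = 6.059e+07 m³/yr.
Steady-state CSTR mass balance: W = Q·C + k·V·C, so C = W/(Q + kV).
Q + kV = 6.059e+07 + 23·2.7e+08 = 6.271e+09 m³/yr.
C = 549/6.271e+09 = 8.755e-08 kg/m³ = 8.755e-05 mg/L = 0.08755 µg/L.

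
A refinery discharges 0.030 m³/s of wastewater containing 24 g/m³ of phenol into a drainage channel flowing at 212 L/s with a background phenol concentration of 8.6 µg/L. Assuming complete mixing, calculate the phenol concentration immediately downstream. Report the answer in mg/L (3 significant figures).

212 L/s = 0.212 m³/s.
8.6 µg/L = 0.0086 mg/L.
By mass balance at complete mixing, C = (0.03·24 + 0.212·0.0086) / (0.03 + 0.212) = 0.7218/0.242 = 2.983 mg/L.

2.98 mg/L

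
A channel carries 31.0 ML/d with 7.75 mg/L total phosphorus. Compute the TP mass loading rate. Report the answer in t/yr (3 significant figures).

31.0 ML/d = 0.3588 m³/s.
Mass flux = Q·C = 0.3588 m³/s × 7.75 g/m³ = 2.781 g/s.
= 2.781 g/s × 31.56 = 87.75 t/yr.

87.8 t/yr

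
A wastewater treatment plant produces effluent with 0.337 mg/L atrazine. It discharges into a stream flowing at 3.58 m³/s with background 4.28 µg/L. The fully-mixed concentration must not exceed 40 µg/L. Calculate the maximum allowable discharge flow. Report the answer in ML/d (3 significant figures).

37.2 ML/d

4.28 µg/L = 0.00428 mg/L.
40 µg/L = 0.04 mg/L.
Mass balance at complete mixing: C_std·(Q_w + Q_r) = Q_w·C_e + Q_r·C_b.
Rearranging, Q_w = Q_r·(C_std − C_b)/(C_e − C_std) = 3.58·(0.04 − 0.00428) / (0.337 − 0.04) = 0.4306 m³/s.
= 37.2 ML/d.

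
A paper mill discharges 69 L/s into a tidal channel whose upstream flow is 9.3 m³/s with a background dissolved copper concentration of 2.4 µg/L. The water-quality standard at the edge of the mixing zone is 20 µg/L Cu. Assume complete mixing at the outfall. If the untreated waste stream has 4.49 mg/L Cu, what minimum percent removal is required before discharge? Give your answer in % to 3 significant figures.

46.7 %

69 L/s = 0.069 m³/s.
2.4 µg/L = 0.0024 mg/L.
20 µg/L = 0.02 mg/L.
Mass balance: 0.02·9.369 = 0.069·Cₑ + 9.3·0.0024.
Cₑ = (0.1874 − 0.02232) / 0.069 = 2.392 mg/L.
Required removal = 1 − 2.392/4.49 = 46.72 %.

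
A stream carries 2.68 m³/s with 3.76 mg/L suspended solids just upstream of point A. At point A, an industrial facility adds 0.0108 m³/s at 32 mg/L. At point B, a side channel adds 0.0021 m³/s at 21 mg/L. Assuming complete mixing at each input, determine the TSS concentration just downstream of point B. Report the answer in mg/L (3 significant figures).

3.89 mg/L

After input A: C = (2.68·3.76 + 0.0108·32) / 2.691 = 3.873 mg/L.
After input B: C = (2.691·3.873 + 0.0021·21) / 2.693 = 3.887 mg/L.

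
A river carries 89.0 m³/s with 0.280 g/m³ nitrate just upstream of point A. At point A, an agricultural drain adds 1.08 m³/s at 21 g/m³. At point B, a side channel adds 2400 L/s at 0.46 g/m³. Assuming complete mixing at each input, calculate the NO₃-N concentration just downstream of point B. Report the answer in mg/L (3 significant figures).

After input A: C = (89·0.28 + 1.08·21) / 90.08 = 0.5284 mg/L.
2400 L/s = 2.4 m³/s.
After input B: C = (90.08·0.5284 + 2.4·0.46) / 92.48 = 0.5266 mg/L.

0.527 mg/L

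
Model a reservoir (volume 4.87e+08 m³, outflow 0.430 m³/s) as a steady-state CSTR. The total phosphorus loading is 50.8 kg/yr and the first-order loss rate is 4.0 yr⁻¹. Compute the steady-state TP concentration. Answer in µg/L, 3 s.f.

0.0259 µg/L

Outflow Q = 0.430 m³/s × 3.156e+07 s/yr = 1.357e+07 m³/yr.
Steady-state CSTR mass balance: W = Q·C + k·V·C, so C = W/(Q + kV).
Q + kV = 1.357e+07 + 4.0·4.87e+08 = 1.962e+09 m³/yr.
C = 50.8/1.962e+09 = 2.59e-08 kg/m³ = 2.59e-05 mg/L = 0.0259 µg/L.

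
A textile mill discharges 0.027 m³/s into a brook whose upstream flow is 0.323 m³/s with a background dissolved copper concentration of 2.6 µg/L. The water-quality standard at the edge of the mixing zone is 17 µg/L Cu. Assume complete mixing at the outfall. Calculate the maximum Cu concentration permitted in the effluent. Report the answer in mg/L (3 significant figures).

0.189 mg/L

2.6 µg/L = 0.0026 mg/L.
17 µg/L = 0.017 mg/L.
Mass balance: 0.017·0.35 = 0.027·Cₑ + 0.323·0.0026.
Cₑ = (0.00595 − 0.0008398) / 0.027 = 0.1893 mg/L.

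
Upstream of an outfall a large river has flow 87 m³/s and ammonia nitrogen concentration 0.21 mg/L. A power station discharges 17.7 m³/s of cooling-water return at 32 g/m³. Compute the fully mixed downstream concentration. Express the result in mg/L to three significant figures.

5.58 mg/L

Conservation of mass across the mixing zone: C = (17.7·32 + 87·0.21) / (17.7 + 87) = 584.7/104.7 = 5.584 mg/L.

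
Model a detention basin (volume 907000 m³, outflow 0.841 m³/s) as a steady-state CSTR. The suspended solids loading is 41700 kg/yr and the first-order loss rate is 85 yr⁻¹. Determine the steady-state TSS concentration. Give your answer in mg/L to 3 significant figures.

0.402 mg/L

Outflow Q = 0.841 m³/s × 3.156e+07 s/yr = 2.654e+07 m³/yr.
Steady-state CSTR mass balance: W = Q·C + k·V·C, so C = W/(Q + kV).
Q + kV = 2.654e+07 + 85·907000 = 1.036e+08 m³/yr.
C = 41700/1.036e+08 = 0.0004024 kg/m³ = 0.4024 mg/L.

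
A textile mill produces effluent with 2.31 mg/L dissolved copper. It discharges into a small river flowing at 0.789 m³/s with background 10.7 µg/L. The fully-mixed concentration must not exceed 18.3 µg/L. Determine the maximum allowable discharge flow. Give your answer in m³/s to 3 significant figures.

0.00262 m³/s

10.7 µg/L = 0.0107 mg/L.
18.3 µg/L = 0.0183 mg/L.
Mass balance at complete mixing: C_std·(Q_w + Q_r) = Q_w·C_e + Q_r·C_b.
Rearranging, Q_w = Q_r·(C_std − C_b)/(C_e − C_std) = 0.789·(0.0183 − 0.0107) / (2.31 − 0.0183) = 0.002617 m³/s.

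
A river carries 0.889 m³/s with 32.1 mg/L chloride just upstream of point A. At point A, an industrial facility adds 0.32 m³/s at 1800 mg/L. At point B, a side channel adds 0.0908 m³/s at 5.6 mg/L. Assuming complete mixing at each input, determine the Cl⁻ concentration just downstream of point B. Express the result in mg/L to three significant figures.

After input A: C = (0.889·32.1 + 0.32·1800) / 1.209 = 500 mg/L.
After input B: C = (1.209·500 + 0.0908·5.6) / 1.3 = 465.5 mg/L.

465 mg/L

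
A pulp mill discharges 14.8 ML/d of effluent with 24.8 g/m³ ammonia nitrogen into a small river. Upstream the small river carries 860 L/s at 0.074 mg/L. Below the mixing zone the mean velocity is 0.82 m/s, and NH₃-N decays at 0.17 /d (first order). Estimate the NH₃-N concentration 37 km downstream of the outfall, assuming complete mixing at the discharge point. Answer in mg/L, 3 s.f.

14.8 ML/d = 0.1713 m³/s.
860 L/s = 0.86 m³/s.
After complete mixing, C₀ = (0.1713·24.8 + 0.86·0.074) / 1.031 = 4.181 mg/L.
Travel time t = 3.7e+04 m / 0.82 m/s = 4.512e+04 s = 0.5222 d.
C = 4.181·exp(−0.17·0.5222) = 4.181·0.915 = 3.826 mg/L.

3.83 mg/L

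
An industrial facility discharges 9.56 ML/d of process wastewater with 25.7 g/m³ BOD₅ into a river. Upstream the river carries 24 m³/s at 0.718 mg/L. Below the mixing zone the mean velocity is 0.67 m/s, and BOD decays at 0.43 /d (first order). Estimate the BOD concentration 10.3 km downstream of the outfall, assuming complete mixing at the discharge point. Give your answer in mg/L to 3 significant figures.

9.56 ML/d = 0.1106 m³/s.
After complete mixing, C₀ = (0.1106·25.7 + 24·0.718) / 24.11 = 0.8326 mg/L.
Travel time t = 1.03e+04 m / 0.67 m/s = 1.537e+04 s = 0.1779 d.
C = 0.8326·exp(−0.43·0.1779) = 0.8326·0.9263 = 0.7713 mg/L.

0.771 mg/L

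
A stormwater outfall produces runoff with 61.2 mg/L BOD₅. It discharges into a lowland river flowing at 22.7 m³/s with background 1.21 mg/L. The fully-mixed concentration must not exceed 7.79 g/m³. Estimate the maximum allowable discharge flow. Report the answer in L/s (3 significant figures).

2800 L/s

Mass balance at complete mixing: C_std·(Q_w + Q_r) = Q_w·C_e + Q_r·C_b.
Rearranging, Q_w = Q_r·(C_std − C_b)/(C_e − C_std) = 22.7·(7.79 − 1.21) / (61.2 − 7.79) = 2.797 m³/s.
= 2797 L/s.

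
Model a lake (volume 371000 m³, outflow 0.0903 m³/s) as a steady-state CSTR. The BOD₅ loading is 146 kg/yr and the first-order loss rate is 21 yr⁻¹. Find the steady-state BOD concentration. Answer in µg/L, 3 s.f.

Outflow Q = 0.0903 m³/s × 3.156e+07 s/yr = 2.85e+06 m³/yr.
Steady-state CSTR mass balance: W = Q·C + k·V·C, so C = W/(Q + kV).
Q + kV = 2.85e+06 + 21·371000 = 1.064e+07 m³/yr.
C = 146/1.064e+07 = 1.372e-05 kg/m³ = 0.01372 mg/L = 13.72 µg/L.

13.7 µg/L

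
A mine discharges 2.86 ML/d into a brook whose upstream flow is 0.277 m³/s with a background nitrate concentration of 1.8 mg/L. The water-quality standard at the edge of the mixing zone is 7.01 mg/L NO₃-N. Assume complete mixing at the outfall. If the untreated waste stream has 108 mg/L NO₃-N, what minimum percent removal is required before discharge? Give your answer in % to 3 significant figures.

2.86 ML/d = 0.0331 m³/s.
Mass balance: 7.01·0.3101 = 0.0331·Cₑ + 0.277·1.8.
Cₑ = (2.174 − 0.4986) / 0.0331 = 50.61 mg/L.
Required removal = 1 − 50.61/108 = 53.14 %.

53.1 %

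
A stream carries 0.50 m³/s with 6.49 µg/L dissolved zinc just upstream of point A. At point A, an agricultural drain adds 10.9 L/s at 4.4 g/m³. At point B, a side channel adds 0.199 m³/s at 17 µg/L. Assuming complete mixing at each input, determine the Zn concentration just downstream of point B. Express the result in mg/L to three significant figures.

6.49 µg/L = 0.00649 mg/L.
10.9 L/s = 0.0109 m³/s.
After input A: C = (0.5·0.00649 + 0.0109·4.4) / 0.5109 = 0.1002 mg/L.
17 µg/L = 0.017 mg/L.
After input B: C = (0.5109·0.1002 + 0.199·0.017) / 0.7099 = 0.0769 mg/L.

0.0769 mg/L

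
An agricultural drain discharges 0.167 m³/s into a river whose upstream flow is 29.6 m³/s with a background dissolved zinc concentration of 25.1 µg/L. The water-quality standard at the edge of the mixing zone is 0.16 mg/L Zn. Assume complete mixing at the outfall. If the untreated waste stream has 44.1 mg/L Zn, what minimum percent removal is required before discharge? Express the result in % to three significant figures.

25.1 µg/L = 0.0251 mg/L.
Mass balance: 0.16·29.77 = 0.167·Cₑ + 29.6·0.0251.
Cₑ = (4.763 − 0.743) / 0.167 = 24.07 mg/L.
Required removal = 1 − 24.07/44.1 = 45.42 %.

45.4 %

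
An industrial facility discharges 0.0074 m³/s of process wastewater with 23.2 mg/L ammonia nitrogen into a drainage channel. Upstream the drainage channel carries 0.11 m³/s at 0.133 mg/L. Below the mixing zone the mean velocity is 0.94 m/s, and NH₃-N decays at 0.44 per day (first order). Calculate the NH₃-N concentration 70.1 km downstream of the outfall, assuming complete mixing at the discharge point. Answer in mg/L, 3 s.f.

After complete mixing, C₀ = (0.0074·23.2 + 0.11·0.133) / 0.1174 = 1.587 mg/L.
Travel time t = 7.01e+04 m / 0.94 m/s = 7.457e+04 s = 0.8631 d.
C = 1.587·exp(−0.44·0.8631) = 1.587·0.684 = 1.086 mg/L.

1.09 mg/L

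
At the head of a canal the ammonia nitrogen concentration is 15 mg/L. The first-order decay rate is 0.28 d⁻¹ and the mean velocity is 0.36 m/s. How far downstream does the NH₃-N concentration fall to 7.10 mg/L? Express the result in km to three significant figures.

From C = C₀·e^(−kt), t = ln(C₀/C)/k = ln(15/7.10)/0.28 = 0.748/0.28 = 2.671 d.
Distance = v·t = 0.36 m/s × 2.308e+05 s = 8.309e+04 m = 83.09 km.

83.1 km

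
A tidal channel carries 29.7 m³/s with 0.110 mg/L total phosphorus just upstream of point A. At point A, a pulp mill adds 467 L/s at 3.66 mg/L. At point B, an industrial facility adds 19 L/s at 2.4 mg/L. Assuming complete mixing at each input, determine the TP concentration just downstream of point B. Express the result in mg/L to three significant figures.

0.166 mg/L

467 L/s = 0.467 m³/s.
After input A: C = (29.7·0.11 + 0.467·3.66) / 30.17 = 0.165 mg/L.
19 L/s = 0.019 m³/s.
After input B: C = (30.17·0.165 + 0.019·2.4) / 30.19 = 0.1664 mg/L.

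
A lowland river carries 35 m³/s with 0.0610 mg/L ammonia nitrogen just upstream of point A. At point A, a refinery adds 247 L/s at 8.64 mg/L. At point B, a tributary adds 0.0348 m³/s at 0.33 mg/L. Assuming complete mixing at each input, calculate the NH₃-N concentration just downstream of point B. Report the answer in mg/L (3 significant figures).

0.121 mg/L

247 L/s = 0.247 m³/s.
After input A: C = (35·0.061 + 0.247·8.64) / 35.25 = 0.1211 mg/L.
After input B: C = (35.25·0.1211 + 0.0348·0.33) / 35.28 = 0.1213 mg/L.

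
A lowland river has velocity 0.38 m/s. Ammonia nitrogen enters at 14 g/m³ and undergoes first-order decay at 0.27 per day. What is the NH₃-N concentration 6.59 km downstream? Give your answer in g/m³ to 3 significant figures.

Travel time t = 6.59 km / 0.38 m/s = 6590/0.38 = 1.734e+04 s = 0.2007 d.
First-order decay: C = 14·exp(−0.27·0.2007) = 14·0.9472 = 13.26 g/m³.

13.3 g/m³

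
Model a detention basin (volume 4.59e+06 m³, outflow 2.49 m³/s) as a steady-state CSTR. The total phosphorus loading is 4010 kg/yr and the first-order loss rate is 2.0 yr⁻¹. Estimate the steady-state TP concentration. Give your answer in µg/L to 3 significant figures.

45.7 µg/L

Outflow Q = 2.49 m³/s × 3.156e+07 s/yr = 7.858e+07 m³/yr.
Steady-state CSTR mass balance: W = Q·C + k·V·C, so C = W/(Q + kV).
Q + kV = 7.858e+07 + 2.0·4.59e+06 = 8.776e+07 m³/yr.
C = 4010/8.776e+07 = 4.569e-05 kg/m³ = 0.04569 mg/L = 45.69 µg/L.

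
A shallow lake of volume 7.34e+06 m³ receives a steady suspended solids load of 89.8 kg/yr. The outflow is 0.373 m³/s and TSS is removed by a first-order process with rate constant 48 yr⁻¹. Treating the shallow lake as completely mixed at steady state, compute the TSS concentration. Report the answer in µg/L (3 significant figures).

0.247 µg/L

Outflow Q = 0.373 m³/s × 3.156e+07 s/yr = 1.177e+07 m³/yr.
Steady-state CSTR mass balance: W = Q·C + k·V·C, so C = W/(Q + kV).
Q + kV = 1.177e+07 + 48·7.34e+06 = 3.641e+08 m³/yr.
C = 89.8/3.641e+08 = 2.466e-07 kg/m³ = 0.0002466 mg/L = 0.2466 µg/L.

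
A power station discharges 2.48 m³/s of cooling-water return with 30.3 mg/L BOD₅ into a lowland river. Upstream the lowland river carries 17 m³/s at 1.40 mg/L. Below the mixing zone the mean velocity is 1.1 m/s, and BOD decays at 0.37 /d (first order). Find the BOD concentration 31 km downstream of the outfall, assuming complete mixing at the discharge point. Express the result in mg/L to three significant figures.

After complete mixing, C₀ = (2.48·30.3 + 17·1.4) / 19.48 = 5.079 mg/L.
Travel time t = 3.1e+04 m / 1.1 m/s = 2.818e+04 s = 0.3262 d.
C = 5.079·exp(−0.37·0.3262) = 5.079·0.8863 = 4.502 mg/L.

4.50 mg/L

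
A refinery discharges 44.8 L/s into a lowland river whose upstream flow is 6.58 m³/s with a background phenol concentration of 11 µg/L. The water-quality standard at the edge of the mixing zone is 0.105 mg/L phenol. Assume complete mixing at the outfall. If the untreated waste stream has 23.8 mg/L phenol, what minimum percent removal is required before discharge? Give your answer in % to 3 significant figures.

41.5 %

44.8 L/s = 0.0448 m³/s.
11 µg/L = 0.011 mg/L.
Mass balance: 0.105·6.625 = 0.0448·Cₑ + 6.58·0.011.
Cₑ = (0.6956 − 0.07238) / 0.0448 = 13.91 mg/L.
Required removal = 1 − 13.91/23.8 = 41.55 %.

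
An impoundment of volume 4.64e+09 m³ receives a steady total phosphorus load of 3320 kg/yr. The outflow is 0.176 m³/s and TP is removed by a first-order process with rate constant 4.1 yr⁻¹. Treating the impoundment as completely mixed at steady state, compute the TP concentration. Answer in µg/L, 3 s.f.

Outflow Q = 0.176 m³/s × 3.156e+07 s/yr = 5.554e+06 m³/yr.
Steady-state CSTR mass balance: W = Q·C + k·V·C, so C = W/(Q + kV).
Q + kV = 5.554e+06 + 4.1·4.64e+09 = 1.903e+10 m³/yr.
C = 3320/1.903e+10 = 1.745e-07 kg/m³ = 0.0001745 mg/L = 0.1745 µg/L.

0.174 µg/L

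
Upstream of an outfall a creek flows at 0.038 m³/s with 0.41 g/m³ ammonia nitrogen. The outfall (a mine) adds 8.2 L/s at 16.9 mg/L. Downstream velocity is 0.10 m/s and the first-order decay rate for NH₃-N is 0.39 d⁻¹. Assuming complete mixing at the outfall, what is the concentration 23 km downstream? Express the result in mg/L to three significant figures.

8.2 L/s = 0.0082 m³/s.
After complete mixing, C₀ = (0.0082·16.9 + 0.038·0.41) / 0.0462 = 3.337 mg/L.
Travel time t = 2.3e+04 m / 0.10 m/s = 2.3e+05 s = 2.662 d.
C = 3.337·exp(−0.39·2.662) = 3.337·0.3541 = 1.182 mg/L.

1.18 mg/L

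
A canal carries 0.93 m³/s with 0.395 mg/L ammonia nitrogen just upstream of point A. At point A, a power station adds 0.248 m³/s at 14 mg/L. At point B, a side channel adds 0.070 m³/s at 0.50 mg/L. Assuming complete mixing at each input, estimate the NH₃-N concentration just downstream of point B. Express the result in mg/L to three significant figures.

After input A: C = (0.93·0.395 + 0.248·14) / 1.178 = 3.259 mg/L.
After input B: C = (1.178·3.259 + 0.07·0.5) / 1.248 = 3.104 mg/L.

3.10 mg/L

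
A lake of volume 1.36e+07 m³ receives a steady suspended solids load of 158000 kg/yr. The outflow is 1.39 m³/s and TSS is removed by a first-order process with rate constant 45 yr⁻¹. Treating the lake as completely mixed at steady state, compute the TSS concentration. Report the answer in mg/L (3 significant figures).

Outflow Q = 1.39 m³/s × 3.156e+07 s/yr = 4.387e+07 m³/yr.
Steady-state CSTR mass balance: W = Q·C + k·V·C, so C = W/(Q + kV).
Q + kV = 4.387e+07 + 45·1.36e+07 = 6.559e+08 m³/yr.
C = 158000/6.559e+08 = 0.0002409 kg/m³ = 0.2409 mg/L.

0.241 mg/L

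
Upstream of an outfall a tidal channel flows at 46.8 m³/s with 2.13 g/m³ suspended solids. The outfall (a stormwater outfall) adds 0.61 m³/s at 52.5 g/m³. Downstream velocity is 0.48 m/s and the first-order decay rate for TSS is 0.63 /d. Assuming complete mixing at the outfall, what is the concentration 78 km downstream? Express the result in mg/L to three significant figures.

After complete mixing, C₀ = (0.61·52.5 + 46.8·2.13) / 47.41 = 2.778 mg/L.
Travel time t = 7.8e+04 m / 0.48 m/s = 1.625e+05 s = 1.881 d.
C = 2.778·exp(−0.63·1.881) = 2.778·0.3058 = 0.8495 mg/L.

0.849 mg/L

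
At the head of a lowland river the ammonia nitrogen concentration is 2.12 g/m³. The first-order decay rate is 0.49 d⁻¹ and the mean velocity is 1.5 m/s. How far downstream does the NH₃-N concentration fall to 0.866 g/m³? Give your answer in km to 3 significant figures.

From C = C₀·e^(−kt), t = ln(C₀/C)/k = ln(2.12/0.866)/0.49 = 0.8953/0.49 = 1.827 d.
Distance = v·t = 1.5 m/s × 1.579e+05 s = 2.368e+05 m = 236.8 km.

237 km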